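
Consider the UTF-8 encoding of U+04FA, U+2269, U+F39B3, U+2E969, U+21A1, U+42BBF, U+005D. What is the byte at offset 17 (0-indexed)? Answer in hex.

0x82

U+04FA → 2-byte form D3 BA at offsets 0–1.
U+2269 → 3-byte form E2 89 A9 at offsets 2–4.
U+F39B3 → 4-byte form F3 B3 A6 B3 at offsets 5–8.
U+2E969 → 4-byte form F0 AE A5 A9 at offsets 9–12.
U+21A1 → 3-byte form E2 86 A1 at offsets 13–15.
U+42BBF → 4-byte form F1 82 AE BF at offsets 16–19.
Offset 17 falls in char 6's range; it's byte 2 of F1 82 AE BF = 0x82.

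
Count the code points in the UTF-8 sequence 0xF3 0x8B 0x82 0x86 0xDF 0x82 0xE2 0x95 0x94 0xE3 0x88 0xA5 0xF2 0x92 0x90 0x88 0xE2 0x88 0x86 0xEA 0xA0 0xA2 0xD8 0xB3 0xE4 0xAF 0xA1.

Byte at offset 0: 0xF3 = 11110011 → 4-byte char (#1). Advance 4.
Byte at offset 4: 0xDF = 11011111 → 2-byte char (#2). Advance 2.
Byte at offset 6: 0xE2 = 11100010 → 3-byte char (#3). Advance 3.
Byte at offset 9: 0xE3 = 11100011 → 3-byte char (#4). Advance 3.
Byte at offset 12: 0xF2 = 11110010 → 4-byte char (#5). Advance 4.
Byte at offset 16: 0xE2 = 11100010 → 3-byte char (#6). Advance 3.
Byte at offset 19: 0xEA = 11101010 → 3-byte char (#7). Advance 3.
Byte at offset 22: 0xD8 = 11011000 → 2-byte char (#8). Advance 2.
Byte at offset 24: 0xE4 = 11100100 → 3-byte char (#9). Advance 3.
Reached end at offset 27 after 9 code points.

9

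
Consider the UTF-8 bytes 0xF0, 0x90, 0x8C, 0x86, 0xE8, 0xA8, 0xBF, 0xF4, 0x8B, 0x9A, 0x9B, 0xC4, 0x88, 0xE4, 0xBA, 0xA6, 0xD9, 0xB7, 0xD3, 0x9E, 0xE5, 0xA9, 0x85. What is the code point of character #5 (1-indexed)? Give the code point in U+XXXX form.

Offset 0: leading byte 0xF0 = 11110000 → 4-byte char #1 = F0 90 8C 86.
Offset 4: leading byte 0xE8 = 11101000 → 3-byte char #2 = E8 A8 BF.
Offset 7: leading byte 0xF4 = 11110100 → 4-byte char #3 = F4 8B 9A 9B.
Offset 11: leading byte 0xC4 = 11000100 → 2-byte char #4 = C4 88.
Offset 13: leading byte 0xE4 = 11100100 → 3-byte char #5 = E4 BA A6.
Leading byte 0xE4 = 11100100 matches 1110xxxx → 3-byte sequence.
Byte 1: 0xE4 = 11100100, payload 0100 (4 bits).
Byte 2: 0xBA = 10111010 (10xxxxxx ✓), payload 111010.
Byte 3: 0xA6 = 10100110 (10xxxxxx ✓), payload 100110.
Concatenate: 0100111010100110 = 0x4EA6 (16 bits → U+4EA6).

U+4EA6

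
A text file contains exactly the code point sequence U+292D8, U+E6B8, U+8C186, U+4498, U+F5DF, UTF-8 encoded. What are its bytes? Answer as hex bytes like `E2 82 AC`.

U+292D8: 4-byte form → F0 A9 8B 98.
U+E6B8: 3-byte form → EE 9A B8.
U+8C186: 4-byte form → F2 8C 86 86.
U+4498: 3-byte form → E4 92 98.
U+F5DF: 3-byte form → EF 97 9F.
Concatenated (17 bytes): F0 A9 8B 98 EE 9A B8 F2 8C 86 86 E4 92 98 EF 97 9F.

F0 A9 8B 98 EE 9A B8 F2 8C 86 86 E4 92 98 EF 97 9F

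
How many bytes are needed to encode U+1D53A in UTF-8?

U+1D53A = 0x1D53A. UTF-8 uses 1 byte below 0x80, 2 below 0x800, 3 below 0x10000, 4 up to 0x10FFFF. 0x1D53A is in U+10000–U+10FFFF → 4 bytes.

4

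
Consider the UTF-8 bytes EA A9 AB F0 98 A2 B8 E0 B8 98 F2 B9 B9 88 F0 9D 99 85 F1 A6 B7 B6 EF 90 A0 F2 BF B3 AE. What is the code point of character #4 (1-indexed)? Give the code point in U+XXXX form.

Offset 0: leading byte 0xEA = 11101010 → 3-byte char #1 = EA A9 AB.
Offset 3: leading byte 0xF0 = 11110000 → 4-byte char #2 = F0 98 A2 B8.
Offset 7: leading byte 0xE0 = 11100000 → 3-byte char #3 = E0 B8 98.
Offset 10: leading byte 0xF2 = 11110010 → 4-byte char #4 = F2 B9 B9 88.
Leading byte 0xF2 = 11110010 matches 11110xxx → 4-byte sequence.
Byte 1: 0xF2 = 11110010, payload 010 (3 bits).
Byte 2: 0xB9 = 10111001 (10xxxxxx ✓), payload 111001.
Byte 3: 0xB9 = 10111001 (10xxxxxx ✓), payload 111001.
Byte 4: 0x88 = 10001000 (10xxxxxx ✓), payload 001000.
Concatenate: 010111001111001001000 = 0xB9E48 (21 bits → U+B9E48).

U+B9E48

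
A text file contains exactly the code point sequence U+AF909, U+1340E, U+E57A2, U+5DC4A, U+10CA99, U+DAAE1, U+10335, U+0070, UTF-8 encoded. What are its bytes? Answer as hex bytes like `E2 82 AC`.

U+AF909: 4-byte form → F2 AF A4 89.
U+1340E: 4-byte form → F0 93 90 8E.
U+E57A2: 4-byte form → F3 A5 9E A2.
U+5DC4A: 4-byte form → F1 9D B1 8A.
U+10CA99: 4-byte form → F4 8C AA 99.
U+DAAE1: 4-byte form → F3 9A AB A1.
U+10335: 4-byte form → F0 90 8C B5.
U+0070: 1-byte form → 70.
Concatenated (29 bytes): F2 AF A4 89 F0 93 90 8E F3 A5 9E A2 F1 9D B1 8A F4 8C AA 99 F3 9A AB A1 F0 90 8C B5 70.

F2 AF A4 89 F0 93 90 8E F3 A5 9E A2 F1 9D B1 8A F4 8C AA 99 F3 9A AB A1 F0 90 8C B5 70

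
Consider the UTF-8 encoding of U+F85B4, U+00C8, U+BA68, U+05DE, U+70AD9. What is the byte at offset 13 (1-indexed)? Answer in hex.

1-indexed offset 13 is 0-indexed offset 12.
U+F85B4 → 4-byte form F3 B8 96 B4 at offsets 0–3.
U+00C8 → 2-byte form C3 88 at offsets 4–5.
U+BA68 → 3-byte form EB A9 A8 at offsets 6–8.
U+05DE → 2-byte form D7 9E at offsets 9–10.
U+70AD9 → 4-byte form F1 B0 AB 99 at offsets 11–14.
Offset 12 falls in char 5's range; it's byte 2 of F1 B0 AB 99 = 0xB0.

0xB0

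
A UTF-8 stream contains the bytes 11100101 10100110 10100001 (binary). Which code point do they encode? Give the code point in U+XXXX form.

Leading byte 0xE5 = 11100101 matches 1110xxxx → 3-byte sequence.
Byte 1: 0xE5 = 11100101, payload 0101 (4 bits).
Byte 2: 0xA6 = 10100110 (10xxxxxx ✓), payload 100110.
Byte 3: 0xA1 = 10100001 (10xxxxxx ✓), payload 100001.
Concatenate: 0101100110100001 = 0x59A1 (16 bits → U+59A1).

U+59A1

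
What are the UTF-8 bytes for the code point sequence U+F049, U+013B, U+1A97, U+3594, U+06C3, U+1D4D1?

EF 81 89 C4 BB E1 AA 97 E3 96 94 DB 83 F0 9D 93 91

U+F049: 3-byte form → EF 81 89.
U+013B: 2-byte form → C4 BB.
U+1A97: 3-byte form → E1 AA 97.
U+3594: 3-byte form → E3 96 94.
U+06C3: 2-byte form → DB 83.
U+1D4D1: 4-byte form → F0 9D 93 91.
Concatenated (17 bytes): EF 81 89 C4 BB E1 AA 97 E3 96 94 DB 83 F0 9D 93 91.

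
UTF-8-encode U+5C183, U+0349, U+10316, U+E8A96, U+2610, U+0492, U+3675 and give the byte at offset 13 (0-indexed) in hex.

U+5C183 → 4-byte form F1 9C 86 83 at offsets 0–3.
U+0349 → 2-byte form CD 89 at offsets 4–5.
U+10316 → 4-byte form F0 90 8C 96 at offsets 6–9.
U+E8A96 → 4-byte form F3 A8 AA 96 at offsets 10–13.
Offset 13 falls in char 4's range; it's byte 4 of F3 A8 AA 96 = 0x96.

0x96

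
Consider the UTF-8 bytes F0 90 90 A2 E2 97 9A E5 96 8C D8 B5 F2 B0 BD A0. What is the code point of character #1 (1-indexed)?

U+10422

Offset 0: leading byte 0xF0 = 11110000 → 4-byte char #1 = F0 90 90 A2.
Leading byte 0xF0 = 11110000 matches 11110xxx → 4-byte sequence.
Byte 1: 0xF0 = 11110000, payload 000 (3 bits).
Byte 2: 0x90 = 10010000 (10xxxxxx ✓), payload 010000.
Byte 3: 0x90 = 10010000 (10xxxxxx ✓), payload 010000.
Byte 4: 0xA2 = 10100010 (10xxxxxx ✓), payload 100010.
Concatenate: 000010000010000100010 = 0x10422 (21 bits → U+10422).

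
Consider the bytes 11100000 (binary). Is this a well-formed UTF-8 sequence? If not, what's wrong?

Leading byte 0xE0 = 11100000 → 3-byte form, but only 1 byte is present.

invalid (sequence truncated)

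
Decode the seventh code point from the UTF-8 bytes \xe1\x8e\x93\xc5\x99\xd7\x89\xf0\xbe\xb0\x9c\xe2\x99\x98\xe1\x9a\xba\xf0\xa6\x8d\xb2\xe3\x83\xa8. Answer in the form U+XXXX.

U+26372

Offset 0: leading byte 0xE1 = 11100001 → 3-byte char #1 = E1 8E 93.
Offset 3: leading byte 0xC5 = 11000101 → 2-byte char #2 = C5 99.
Offset 5: leading byte 0xD7 = 11010111 → 2-byte char #3 = D7 89.
Offset 7: leading byte 0xF0 = 11110000 → 4-byte char #4 = F0 BE B0 9C.
Offset 11: leading byte 0xE2 = 11100010 → 3-byte char #5 = E2 99 98.
Offset 14: leading byte 0xE1 = 11100001 → 3-byte char #6 = E1 9A BA.
Offset 17: leading byte 0xF0 = 11110000 → 4-byte char #7 = F0 A6 8D B2.
Leading byte 0xF0 = 11110000 matches 11110xxx → 4-byte sequence.
Byte 1: 0xF0 = 11110000, payload 000 (3 bits).
Byte 2: 0xA6 = 10100110 (10xxxxxx ✓), payload 100110.
Byte 3: 0x8D = 10001101 (10xxxxxx ✓), payload 001101.
Byte 4: 0xB2 = 10110010 (10xxxxxx ✓), payload 110010.
Concatenate: 000100110001101110010 = 0x26372 (21 bits → U+26372).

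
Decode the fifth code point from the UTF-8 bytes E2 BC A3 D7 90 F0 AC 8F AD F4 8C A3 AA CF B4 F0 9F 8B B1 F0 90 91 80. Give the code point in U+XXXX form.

Offset 0: leading byte 0xE2 = 11100010 → 3-byte char #1 = E2 BC A3.
Offset 3: leading byte 0xD7 = 11010111 → 2-byte char #2 = D7 90.
Offset 5: leading byte 0xF0 = 11110000 → 4-byte char #3 = F0 AC 8F AD.
Offset 9: leading byte 0xF4 = 11110100 → 4-byte char #4 = F4 8C A3 AA.
Offset 13: leading byte 0xCF = 11001111 → 2-byte char #5 = CF B4.
Leading byte 0xCF = 11001111 matches 110xxxxx → 2-byte sequence.
Byte 1: 0xCF = 11001111, payload 01111 (5 bits).
Byte 2: 0xB4 = 10110100 (10xxxxxx ✓), payload 110100.
Concatenate: 01111110100 = 0x3F4 (11 bits → U+03F4).

U+03F4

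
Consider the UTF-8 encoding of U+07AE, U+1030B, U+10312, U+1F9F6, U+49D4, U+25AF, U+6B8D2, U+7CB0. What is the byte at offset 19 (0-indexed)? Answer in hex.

U+07AE → 2-byte form DE AE at offsets 0–1.
U+1030B → 4-byte form F0 90 8C 8B at offsets 2–5.
U+10312 → 4-byte form F0 90 8C 92 at offsets 6–9.
U+1F9F6 → 4-byte form F0 9F A7 B6 at offsets 10–13.
U+49D4 → 3-byte form E4 A7 94 at offsets 14–16.
U+25AF → 3-byte form E2 96 AF at offsets 17–19.
Offset 19 falls in char 6's range; it's byte 3 of E2 96 AF = 0xAF.

0xAF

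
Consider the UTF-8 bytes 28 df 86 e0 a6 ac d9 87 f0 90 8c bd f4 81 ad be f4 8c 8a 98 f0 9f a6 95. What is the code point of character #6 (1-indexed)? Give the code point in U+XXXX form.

U+101B7E

Offset 0: leading byte 0x28 = 00101000 → 1-byte char #1 = 28.
Offset 1: leading byte 0xDF = 11011111 → 2-byte char #2 = DF 86.
Offset 3: leading byte 0xE0 = 11100000 → 3-byte char #3 = E0 A6 AC.
Offset 6: leading byte 0xD9 = 11011001 → 2-byte char #4 = D9 87.
Offset 8: leading byte 0xF0 = 11110000 → 4-byte char #5 = F0 90 8C BD.
Offset 12: leading byte 0xF4 = 11110100 → 4-byte char #6 = F4 81 AD BE.
Leading byte 0xF4 = 11110100 matches 11110xxx → 4-byte sequence.
Byte 1: 0xF4 = 11110100, payload 100 (3 bits).
Byte 2: 0x81 = 10000001 (10xxxxxx ✓), payload 000001.
Byte 3: 0xAD = 10101101 (10xxxxxx ✓), payload 101101.
Byte 4: 0xBE = 10111110 (10xxxxxx ✓), payload 111110.
Concatenate: 100000001101101111110 = 0x101B7E (21 bits → U+101B7E).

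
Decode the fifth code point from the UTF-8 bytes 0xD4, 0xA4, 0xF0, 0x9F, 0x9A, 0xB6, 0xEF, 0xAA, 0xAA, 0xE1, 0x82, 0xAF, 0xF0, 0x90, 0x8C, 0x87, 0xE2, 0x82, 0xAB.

U+10307

Offset 0: leading byte 0xD4 = 11010100 → 2-byte char #1 = D4 A4.
Offset 2: leading byte 0xF0 = 11110000 → 4-byte char #2 = F0 9F 9A B6.
Offset 6: leading byte 0xEF = 11101111 → 3-byte char #3 = EF AA AA.
Offset 9: leading byte 0xE1 = 11100001 → 3-byte char #4 = E1 82 AF.
Offset 12: leading byte 0xF0 = 11110000 → 4-byte char #5 = F0 90 8C 87.
Leading byte 0xF0 = 11110000 matches 11110xxx → 4-byte sequence.
Byte 1: 0xF0 = 11110000, payload 000 (3 bits).
Byte 2: 0x90 = 10010000 (10xxxxxx ✓), payload 010000.
Byte 3: 0x8C = 10001100 (10xxxxxx ✓), payload 001100.
Byte 4: 0x87 = 10000111 (10xxxxxx ✓), payload 000111.
Concatenate: 000010000001100000111 = 0x10307 (21 bits → U+10307).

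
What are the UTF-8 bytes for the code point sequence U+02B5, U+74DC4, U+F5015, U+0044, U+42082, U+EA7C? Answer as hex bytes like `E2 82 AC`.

CA B5 F1 B4 B7 84 F3 B5 80 95 44 F1 82 82 82 EE A9 BC

U+02B5: 2-byte form → CA B5.
U+74DC4: 4-byte form → F1 B4 B7 84.
U+F5015: 4-byte form → F3 B5 80 95.
U+0044: 1-byte form → 44.
U+42082: 4-byte form → F1 82 82 82.
U+EA7C: 3-byte form → EE A9 BC.
Concatenated (18 bytes): CA B5 F1 B4 B7 84 F3 B5 80 95 44 F1 82 82 82 EE A9 BC.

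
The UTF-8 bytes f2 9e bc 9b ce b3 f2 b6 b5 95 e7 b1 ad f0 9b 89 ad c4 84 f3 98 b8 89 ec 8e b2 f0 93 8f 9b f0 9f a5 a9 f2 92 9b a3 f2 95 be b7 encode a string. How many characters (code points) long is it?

Byte at offset 0: 0xF2 = 11110010 → 4-byte char (#1). Advance 4.
Byte at offset 4: 0xCE = 11001110 → 2-byte char (#2). Advance 2.
Byte at offset 6: 0xF2 = 11110010 → 4-byte char (#3). Advance 4.
Byte at offset 10: 0xE7 = 11100111 → 3-byte char (#4). Advance 3.
Byte at offset 13: 0xF0 = 11110000 → 4-byte char (#5). Advance 4.
Byte at offset 17: 0xC4 = 11000100 → 2-byte char (#6). Advance 2.
Byte at offset 19: 0xF3 = 11110011 → 4-byte char (#7). Advance 4.
Byte at offset 23: 0xEC = 11101100 → 3-byte char (#8). Advance 3.
Byte at offset 26: 0xF0 = 11110000 → 4-byte char (#9). Advance 4.
Byte at offset 30: 0xF0 = 11110000 → 4-byte char (#10). Advance 4.
Byte at offset 34: 0xF2 = 11110010 → 4-byte char (#11). Advance 4.
Byte at offset 38: 0xF2 = 11110010 → 4-byte char (#12). Advance 4.
Reached end at offset 42 after 12 code points.

12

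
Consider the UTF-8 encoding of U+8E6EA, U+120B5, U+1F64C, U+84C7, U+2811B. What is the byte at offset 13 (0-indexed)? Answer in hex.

0x93

U+8E6EA → 4-byte form F2 8E 9B AA at offsets 0–3.
U+120B5 → 4-byte form F0 92 82 B5 at offsets 4–7.
U+1F64C → 4-byte form F0 9F 99 8C at offsets 8–11.
U+84C7 → 3-byte form E8 93 87 at offsets 12–14.
Offset 13 falls in char 4's range; it's byte 2 of E8 93 87 = 0x93.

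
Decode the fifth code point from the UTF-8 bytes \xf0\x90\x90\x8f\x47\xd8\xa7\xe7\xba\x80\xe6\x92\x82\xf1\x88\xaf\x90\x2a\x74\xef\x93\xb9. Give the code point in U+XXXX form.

U+6482

Offset 0: leading byte 0xF0 = 11110000 → 4-byte char #1 = F0 90 90 8F.
Offset 4: leading byte 0x47 = 01000111 → 1-byte char #2 = 47.
Offset 5: leading byte 0xD8 = 11011000 → 2-byte char #3 = D8 A7.
Offset 7: leading byte 0xE7 = 11100111 → 3-byte char #4 = E7 BA 80.
Offset 10: leading byte 0xE6 = 11100110 → 3-byte char #5 = E6 92 82.
Leading byte 0xE6 = 11100110 matches 1110xxxx → 3-byte sequence.
Byte 1: 0xE6 = 11100110, payload 0110 (4 bits).
Byte 2: 0x92 = 10010010 (10xxxxxx ✓), payload 010010.
Byte 3: 0x82 = 10000010 (10xxxxxx ✓), payload 000010.
Concatenate: 0110010010000010 = 0x6482 (16 bits → U+6482).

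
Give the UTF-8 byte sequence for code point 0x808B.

E8 82 8B

U+808B = 0x808B = 32907 decimal. In range U+0800–U+FFFF → 3-byte form: 1110xxxx 10xxxxxx 10xxxxxx.
Binary (16 bits): 1000000010001011.
Split 4+6+6: 1000 | 000010 | 001011.
Byte 1: 11101000 = 0xE8.
Byte 2: 10000010 = 0x82.
Byte 3: 10001011 = 0x8B.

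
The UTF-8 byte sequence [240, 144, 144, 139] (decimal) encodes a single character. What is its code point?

Leading byte 0xF0 = 11110000 matches 11110xxx → 4-byte sequence.
Byte 1: 0xF0 = 11110000, payload 000 (3 bits).
Byte 2: 0x90 = 10010000 (10xxxxxx ✓), payload 010000.
Byte 3: 0x90 = 10010000 (10xxxxxx ✓), payload 010000.
Byte 4: 0x8B = 10001011 (10xxxxxx ✓), payload 001011.
Concatenate: 000010000010000001011 = 0x1040B (21 bits → U+1040B).

U+1040B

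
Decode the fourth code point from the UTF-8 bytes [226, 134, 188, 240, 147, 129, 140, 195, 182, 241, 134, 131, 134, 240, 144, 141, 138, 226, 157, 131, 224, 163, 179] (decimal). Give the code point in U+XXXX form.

Offset 0: leading byte 0xE2 = 11100010 → 3-byte char #1 = E2 86 BC.
Offset 3: leading byte 0xF0 = 11110000 → 4-byte char #2 = F0 93 81 8C.
Offset 7: leading byte 0xC3 = 11000011 → 2-byte char #3 = C3 B6.
Offset 9: leading byte 0xF1 = 11110001 → 4-byte char #4 = F1 86 83 86.
Leading byte 0xF1 = 11110001 matches 11110xxx → 4-byte sequence.
Byte 1: 0xF1 = 11110001, payload 001 (3 bits).
Byte 2: 0x86 = 10000110 (10xxxxxx ✓), payload 000110.
Byte 3: 0x83 = 10000011 (10xxxxxx ✓), payload 000011.
Byte 4: 0x86 = 10000110 (10xxxxxx ✓), payload 000110.
Concatenate: 001000110000011000110 = 0x460C6 (21 bits → U+460C6).

U+460C6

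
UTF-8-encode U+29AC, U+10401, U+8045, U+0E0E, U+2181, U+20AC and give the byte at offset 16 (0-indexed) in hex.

0xE2

U+29AC → 3-byte form E2 A6 AC at offsets 0–2.
U+10401 → 4-byte form F0 90 90 81 at offsets 3–6.
U+8045 → 3-byte form E8 81 85 at offsets 7–9.
U+0E0E → 3-byte form E0 B8 8E at offsets 10–12.
U+2181 → 3-byte form E2 86 81 at offsets 13–15.
U+20AC → 3-byte form E2 82 AC at offsets 16–18.
Offset 16 falls in char 6's range; it's byte 1 of E2 82 AC = 0xE2.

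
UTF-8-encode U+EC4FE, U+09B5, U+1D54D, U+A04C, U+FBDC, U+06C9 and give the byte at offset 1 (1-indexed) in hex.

0xF3

1-indexed offset 1 is 0-indexed offset 0.
U+EC4FE → 4-byte form F3 AC 93 BE at offsets 0–3.
Offset 0 falls in char 1's range; it's byte 1 of F3 AC 93 BE = 0xF3.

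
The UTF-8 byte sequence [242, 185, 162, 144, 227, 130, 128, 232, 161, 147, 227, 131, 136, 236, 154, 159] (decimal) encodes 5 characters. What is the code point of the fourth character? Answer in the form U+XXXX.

Offset 0: leading byte 0xF2 = 11110010 → 4-byte char #1 = F2 B9 A2 90.
Offset 4: leading byte 0xE3 = 11100011 → 3-byte char #2 = E3 82 80.
Offset 7: leading byte 0xE8 = 11101000 → 3-byte char #3 = E8 A1 93.
Offset 10: leading byte 0xE3 = 11100011 → 3-byte char #4 = E3 83 88.
Leading byte 0xE3 = 11100011 matches 1110xxxx → 3-byte sequence.
Byte 1: 0xE3 = 11100011, payload 0011 (4 bits).
Byte 2: 0x83 = 10000011 (10xxxxxx ✓), payload 000011.
Byte 3: 0x88 = 10001000 (10xxxxxx ✓), payload 001000.
Concatenate: 0011000011001000 = 0x30C8 (16 bits → U+30C8).

U+30C8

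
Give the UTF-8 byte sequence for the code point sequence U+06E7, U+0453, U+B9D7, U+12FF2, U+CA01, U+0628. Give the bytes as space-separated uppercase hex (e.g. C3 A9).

U+06E7: 2-byte form → DB A7.
U+0453: 2-byte form → D1 93.
U+B9D7: 3-byte form → EB A7 97.
U+12FF2: 4-byte form → F0 92 BF B2.
U+CA01: 3-byte form → EC A8 81.
U+0628: 2-byte form → D8 A8.
Concatenated (16 bytes): DB A7 D1 93 EB A7 97 F0 92 BF B2 EC A8 81 D8 A8.

DB A7 D1 93 EB A7 97 F0 92 BF B2 EC A8 81 D8 A8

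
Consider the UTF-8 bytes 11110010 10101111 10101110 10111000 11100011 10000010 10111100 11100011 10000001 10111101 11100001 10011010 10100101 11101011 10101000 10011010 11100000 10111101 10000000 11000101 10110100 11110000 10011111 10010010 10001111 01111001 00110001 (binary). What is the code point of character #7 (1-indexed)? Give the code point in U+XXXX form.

Offset 0: leading byte 0xF2 = 11110010 → 4-byte char #1 = F2 AF AE B8.
Offset 4: leading byte 0xE3 = 11100011 → 3-byte char #2 = E3 82 BC.
Offset 7: leading byte 0xE3 = 11100011 → 3-byte char #3 = E3 81 BD.
Offset 10: leading byte 0xE1 = 11100001 → 3-byte char #4 = E1 9A A5.
Offset 13: leading byte 0xEB = 11101011 → 3-byte char #5 = EB A8 9A.
Offset 16: leading byte 0xE0 = 11100000 → 3-byte char #6 = E0 BD 80.
Offset 19: leading byte 0xC5 = 11000101 → 2-byte char #7 = C5 B4.
Leading byte 0xC5 = 11000101 matches 110xxxxx → 2-byte sequence.
Byte 1: 0xC5 = 11000101, payload 00101 (5 bits).
Byte 2: 0xB4 = 10110100 (10xxxxxx ✓), payload 110100.
Concatenate: 00101110100 = 0x174 (11 bits → U+0174).

U+0174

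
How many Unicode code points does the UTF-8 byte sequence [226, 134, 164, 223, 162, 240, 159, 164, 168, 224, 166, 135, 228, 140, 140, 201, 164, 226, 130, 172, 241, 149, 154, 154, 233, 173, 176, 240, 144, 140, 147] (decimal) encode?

10

Byte at offset 0: 0xE2 = 11100010 → 3-byte char (#1). Advance 3.
Byte at offset 3: 0xDF = 11011111 → 2-byte char (#2). Advance 2.
Byte at offset 5: 0xF0 = 11110000 → 4-byte char (#3). Advance 4.
Byte at offset 9: 0xE0 = 11100000 → 3-byte char (#4). Advance 3.
Byte at offset 12: 0xE4 = 11100100 → 3-byte char (#5). Advance 3.
Byte at offset 15: 0xC9 = 11001001 → 2-byte char (#6). Advance 2.
Byte at offset 17: 0xE2 = 11100010 → 3-byte char (#7). Advance 3.
Byte at offset 20: 0xF1 = 11110001 → 4-byte char (#8). Advance 4.
Byte at offset 24: 0xE9 = 11101001 → 3-byte char (#9). Advance 3.
Byte at offset 27: 0xF0 = 11110000 → 4-byte char (#10). Advance 4.
Reached end at offset 31 after 10 code points.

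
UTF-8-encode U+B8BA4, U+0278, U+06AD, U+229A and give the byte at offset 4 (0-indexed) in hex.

U+B8BA4 → 4-byte form F2 B8 AE A4 at offsets 0–3.
U+0278 → 2-byte form C9 B8 at offsets 4–5.
Offset 4 falls in char 2's range; it's byte 1 of C9 B8 = 0xC9.

0xC9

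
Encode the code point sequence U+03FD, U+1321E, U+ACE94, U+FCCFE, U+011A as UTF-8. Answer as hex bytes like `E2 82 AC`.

CF BD F0 93 88 9E F2 AC BA 94 F3 BC B3 BE C4 9A

U+03FD: 2-byte form → CF BD.
U+1321E: 4-byte form → F0 93 88 9E.
U+ACE94: 4-byte form → F2 AC BA 94.
U+FCCFE: 4-byte form → F3 BC B3 BE.
U+011A: 2-byte form → C4 9A.
Concatenated (16 bytes): CF BD F0 93 88 9E F2 AC BA 94 F3 BC B3 BE C4 9A.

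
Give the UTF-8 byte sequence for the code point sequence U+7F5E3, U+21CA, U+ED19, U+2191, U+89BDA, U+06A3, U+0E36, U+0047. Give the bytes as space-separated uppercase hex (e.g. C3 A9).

F1 BF 97 A3 E2 87 8A EE B4 99 E2 86 91 F2 89 AF 9A DA A3 E0 B8 B6 47

U+7F5E3: 4-byte form → F1 BF 97 A3.
U+21CA: 3-byte form → E2 87 8A.
U+ED19: 3-byte form → EE B4 99.
U+2191: 3-byte form → E2 86 91.
U+89BDA: 4-byte form → F2 89 AF 9A.
U+06A3: 2-byte form → DA A3.
U+0E36: 3-byte form → E0 B8 B6.
U+0047: 1-byte form → 47.
Concatenated (23 bytes): F1 BF 97 A3 E2 87 8A EE B4 99 E2 86 91 F2 89 AF 9A DA A3 E0 B8 B6 47.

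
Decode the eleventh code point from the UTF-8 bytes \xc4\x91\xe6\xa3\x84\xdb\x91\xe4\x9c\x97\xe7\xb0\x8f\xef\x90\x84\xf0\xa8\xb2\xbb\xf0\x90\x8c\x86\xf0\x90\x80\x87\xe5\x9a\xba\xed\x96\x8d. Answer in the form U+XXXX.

Offset 0: leading byte 0xC4 = 11000100 → 2-byte char #1 = C4 91.
Offset 2: leading byte 0xE6 = 11100110 → 3-byte char #2 = E6 A3 84.
Offset 5: leading byte 0xDB = 11011011 → 2-byte char #3 = DB 91.
Offset 7: leading byte 0xE4 = 11100100 → 3-byte char #4 = E4 9C 97.
Offset 10: leading byte 0xE7 = 11100111 → 3-byte char #5 = E7 B0 8F.
Offset 13: leading byte 0xEF = 11101111 → 3-byte char #6 = EF 90 84.
Offset 16: leading byte 0xF0 = 11110000 → 4-byte char #7 = F0 A8 B2 BB.
Offset 20: leading byte 0xF0 = 11110000 → 4-byte char #8 = F0 90 8C 86.
Offset 24: leading byte 0xF0 = 11110000 → 4-byte char #9 = F0 90 80 87.
Offset 28: leading byte 0xE5 = 11100101 → 3-byte char #10 = E5 9A BA.
Offset 31: leading byte 0xED = 11101101 → 3-byte char #11 = ED 96 8D.
Leading byte 0xED = 11101101 matches 1110xxxx → 3-byte sequence.
Byte 1: 0xED = 11101101, payload 1101 (4 bits).
Byte 2: 0x96 = 10010110 (10xxxxxx ✓), payload 010110.
Byte 3: 0x8D = 10001101 (10xxxxxx ✓), payload 001101.
Concatenate: 1101010110001101 = 0xD58D (16 bits → U+D58D).

U+D58D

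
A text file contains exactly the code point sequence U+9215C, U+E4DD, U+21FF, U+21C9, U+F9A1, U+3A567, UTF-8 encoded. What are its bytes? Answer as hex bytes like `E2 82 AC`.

U+9215C: 4-byte form → F2 92 85 9C.
U+E4DD: 3-byte form → EE 93 9D.
U+21FF: 3-byte form → E2 87 BF.
U+21C9: 3-byte form → E2 87 89.
U+F9A1: 3-byte form → EF A6 A1.
U+3A567: 4-byte form → F0 BA 95 A7.
Concatenated (20 bytes): F2 92 85 9C EE 93 9D E2 87 BF E2 87 89 EF A6 A1 F0 BA 95 A7.

F2 92 85 9C EE 93 9D E2 87 BF E2 87 89 EF A6 A1 F0 BA 95 A7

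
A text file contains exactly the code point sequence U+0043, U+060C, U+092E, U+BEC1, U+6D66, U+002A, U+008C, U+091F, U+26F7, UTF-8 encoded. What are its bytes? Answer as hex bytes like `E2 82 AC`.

43 D8 8C E0 A4 AE EB BB 81 E6 B5 A6 2A C2 8C E0 A4 9F E2 9B B7

U+0043: 1-byte form → 43.
U+060C: 2-byte form → D8 8C.
U+092E: 3-byte form → E0 A4 AE.
U+BEC1: 3-byte form → EB BB 81.
U+6D66: 3-byte form → E6 B5 A6.
U+002A: 1-byte form → 2A.
U+008C: 2-byte form → C2 8C.
U+091F: 3-byte form → E0 A4 9F.
U+26F7: 3-byte form → E2 9B B7.
Concatenated (21 bytes): 43 D8 8C E0 A4 AE EB BB 81 E6 B5 A6 2A C2 8C E0 A4 9F E2 9B B7.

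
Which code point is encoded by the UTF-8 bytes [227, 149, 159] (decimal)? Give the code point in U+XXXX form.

U+355F

Leading byte 0xE3 = 11100011 matches 1110xxxx → 3-byte sequence.
Byte 1: 0xE3 = 11100011, payload 0011 (4 bits).
Byte 2: 0x95 = 10010101 (10xxxxxx ✓), payload 010101.
Byte 3: 0x9F = 10011111 (10xxxxxx ✓), payload 011111.
Concatenate: 0011010101011111 = 0x355F (16 bits → U+355F).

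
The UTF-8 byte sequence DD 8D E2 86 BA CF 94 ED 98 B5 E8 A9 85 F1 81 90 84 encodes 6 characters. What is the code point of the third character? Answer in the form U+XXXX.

Offset 0: leading byte 0xDD = 11011101 → 2-byte char #1 = DD 8D.
Offset 2: leading byte 0xE2 = 11100010 → 3-byte char #2 = E2 86 BA.
Offset 5: leading byte 0xCF = 11001111 → 2-byte char #3 = CF 94.
Leading byte 0xCF = 11001111 matches 110xxxxx → 2-byte sequence.
Byte 1: 0xCF = 11001111, payload 01111 (5 bits).
Byte 2: 0x94 = 10010100 (10xxxxxx ✓), payload 010100.
Concatenate: 01111010100 = 0x3D4 (11 bits → U+03D4).

U+03D4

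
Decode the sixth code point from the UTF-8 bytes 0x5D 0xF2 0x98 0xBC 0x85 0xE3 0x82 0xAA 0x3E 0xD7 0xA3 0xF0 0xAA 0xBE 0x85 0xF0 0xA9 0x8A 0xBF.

Offset 0: leading byte 0x5D = 01011101 → 1-byte char #1 = 5D.
Offset 1: leading byte 0xF2 = 11110010 → 4-byte char #2 = F2 98 BC 85.
Offset 5: leading byte 0xE3 = 11100011 → 3-byte char #3 = E3 82 AA.
Offset 8: leading byte 0x3E = 00111110 → 1-byte char #4 = 3E.
Offset 9: leading byte 0xD7 = 11010111 → 2-byte char #5 = D7 A3.
Offset 11: leading byte 0xF0 = 11110000 → 4-byte char #6 = F0 AA BE 85.
Leading byte 0xF0 = 11110000 matches 11110xxx → 4-byte sequence.
Byte 1: 0xF0 = 11110000, payload 000 (3 bits).
Byte 2: 0xAA = 10101010 (10xxxxxx ✓), payload 101010.
Byte 3: 0xBE = 10111110 (10xxxxxx ✓), payload 111110.
Byte 4: 0x85 = 10000101 (10xxxxxx ✓), payload 000101.
Concatenate: 000101010111110000101 = 0x2AF85 (21 bits → U+2AF85).

U+2AF85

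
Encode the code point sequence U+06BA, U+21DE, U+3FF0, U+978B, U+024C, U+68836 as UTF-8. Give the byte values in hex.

U+06BA: 2-byte form → DA BA.
U+21DE: 3-byte form → E2 87 9E.
U+3FF0: 3-byte form → E3 BF B0.
U+978B: 3-byte form → E9 9E 8B.
U+024C: 2-byte form → C9 8C.
U+68836: 4-byte form → F1 A8 A0 B6.
Concatenated (17 bytes): DA BA E2 87 9E E3 BF B0 E9 9E 8B C9 8C F1 A8 A0 B6.

DA BA E2 87 9E E3 BF B0 E9 9E 8B C9 8C F1 A8 A0 B6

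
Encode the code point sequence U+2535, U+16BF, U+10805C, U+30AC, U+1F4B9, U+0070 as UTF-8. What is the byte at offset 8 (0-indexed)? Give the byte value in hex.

0x81

U+2535 → 3-byte form E2 94 B5 at offsets 0–2.
U+16BF → 3-byte form E1 9A BF at offsets 3–5.
U+10805C → 4-byte form F4 88 81 9C at offsets 6–9.
Offset 8 falls in char 3's range; it's byte 3 of F4 88 81 9C = 0x81.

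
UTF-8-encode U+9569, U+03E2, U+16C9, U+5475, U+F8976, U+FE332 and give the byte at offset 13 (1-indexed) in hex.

1-indexed offset 13 is 0-indexed offset 12.
U+9569 → 3-byte form E9 95 A9 at offsets 0–2.
U+03E2 → 2-byte form CF A2 at offsets 3–4.
U+16C9 → 3-byte form E1 9B 89 at offsets 5–7.
U+5475 → 3-byte form E5 91 B5 at offsets 8–10.
U+F8976 → 4-byte form F3 B8 A5 B6 at offsets 11–14.
Offset 12 falls in char 5's range; it's byte 2 of F3 B8 A5 B6 = 0xB8.

0xB8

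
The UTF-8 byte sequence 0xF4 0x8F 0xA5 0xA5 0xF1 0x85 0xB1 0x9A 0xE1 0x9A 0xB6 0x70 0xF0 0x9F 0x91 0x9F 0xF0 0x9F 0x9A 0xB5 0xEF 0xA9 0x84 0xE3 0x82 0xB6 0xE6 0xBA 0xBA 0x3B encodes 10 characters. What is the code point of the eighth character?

U+30B6

Offset 0: leading byte 0xF4 = 11110100 → 4-byte char #1 = F4 8F A5 A5.
Offset 4: leading byte 0xF1 = 11110001 → 4-byte char #2 = F1 85 B1 9A.
Offset 8: leading byte 0xE1 = 11100001 → 3-byte char #3 = E1 9A B6.
Offset 11: leading byte 0x70 = 01110000 → 1-byte char #4 = 70.
Offset 12: leading byte 0xF0 = 11110000 → 4-byte char #5 = F0 9F 91 9F.
Offset 16: leading byte 0xF0 = 11110000 → 4-byte char #6 = F0 9F 9A B5.
Offset 20: leading byte 0xEF = 11101111 → 3-byte char #7 = EF A9 84.
Offset 23: leading byte 0xE3 = 11100011 → 3-byte char #8 = E3 82 B6.
Leading byte 0xE3 = 11100011 matches 1110xxxx → 3-byte sequence.
Byte 1: 0xE3 = 11100011, payload 0011 (4 bits).
Byte 2: 0x82 = 10000010 (10xxxxxx ✓), payload 000010.
Byte 3: 0xB6 = 10110110 (10xxxxxx ✓), payload 110110.
Concatenate: 0011000010110110 = 0x30B6 (16 bits → U+30B6).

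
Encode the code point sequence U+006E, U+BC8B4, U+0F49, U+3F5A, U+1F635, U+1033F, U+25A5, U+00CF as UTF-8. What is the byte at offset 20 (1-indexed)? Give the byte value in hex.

0xE2

1-indexed offset 20 is 0-indexed offset 19.
U+006E → 1-byte form 6E at offsets 0–0.
U+BC8B4 → 4-byte form F2 BC A2 B4 at offsets 1–4.
U+0F49 → 3-byte form E0 BD 89 at offsets 5–7.
U+3F5A → 3-byte form E3 BD 9A at offsets 8–10.
U+1F635 → 4-byte form F0 9F 98 B5 at offsets 11–14.
U+1033F → 4-byte form F0 90 8C BF at offsets 15–18.
U+25A5 → 3-byte form E2 96 A5 at offsets 19–21.
Offset 19 falls in char 7's range; it's byte 1 of E2 96 A5 = 0xE2.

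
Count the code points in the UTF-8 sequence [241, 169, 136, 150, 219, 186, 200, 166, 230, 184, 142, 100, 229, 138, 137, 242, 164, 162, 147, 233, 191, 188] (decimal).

Byte at offset 0: 0xF1 = 11110001 → 4-byte char (#1). Advance 4.
Byte at offset 4: 0xDB = 11011011 → 2-byte char (#2). Advance 2.
Byte at offset 6: 0xC8 = 11001000 → 2-byte char (#3). Advance 2.
Byte at offset 8: 0xE6 = 11100110 → 3-byte char (#4). Advance 3.
Byte at offset 11: 0x64 = 01100100 → 1-byte char (#5). Advance 1.
Byte at offset 12: 0xE5 = 11100101 → 3-byte char (#6). Advance 3.
Byte at offset 15: 0xF2 = 11110010 → 4-byte char (#7). Advance 4.
Byte at offset 19: 0xE9 = 11101001 → 3-byte char (#8). Advance 3.
Reached end at offset 22 after 8 code points.

8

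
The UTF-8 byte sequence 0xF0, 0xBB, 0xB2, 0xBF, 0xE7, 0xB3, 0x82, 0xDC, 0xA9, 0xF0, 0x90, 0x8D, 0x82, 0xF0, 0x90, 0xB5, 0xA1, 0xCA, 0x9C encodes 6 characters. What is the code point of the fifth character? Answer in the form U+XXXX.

Offset 0: leading byte 0xF0 = 11110000 → 4-byte char #1 = F0 BB B2 BF.
Offset 4: leading byte 0xE7 = 11100111 → 3-byte char #2 = E7 B3 82.
Offset 7: leading byte 0xDC = 11011100 → 2-byte char #3 = DC A9.
Offset 9: leading byte 0xF0 = 11110000 → 4-byte char #4 = F0 90 8D 82.
Offset 13: leading byte 0xF0 = 11110000 → 4-byte char #5 = F0 90 B5 A1.
Leading byte 0xF0 = 11110000 matches 11110xxx → 4-byte sequence.
Byte 1: 0xF0 = 11110000, payload 000 (3 bits).
Byte 2: 0x90 = 10010000 (10xxxxxx ✓), payload 010000.
Byte 3: 0xB5 = 10110101 (10xxxxxx ✓), payload 110101.
Byte 4: 0xA1 = 10100001 (10xxxxxx ✓), payload 100001.
Concatenate: 000010000110101100001 = 0x10D61 (21 bits → U+10D61).

U+10D61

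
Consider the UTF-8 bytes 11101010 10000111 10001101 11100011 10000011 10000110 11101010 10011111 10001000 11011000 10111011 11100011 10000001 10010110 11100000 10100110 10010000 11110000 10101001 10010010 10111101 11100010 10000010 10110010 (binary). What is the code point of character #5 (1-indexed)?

Offset 0: leading byte 0xEA = 11101010 → 3-byte char #1 = EA 87 8D.
Offset 3: leading byte 0xE3 = 11100011 → 3-byte char #2 = E3 83 86.
Offset 6: leading byte 0xEA = 11101010 → 3-byte char #3 = EA 9F 88.
Offset 9: leading byte 0xD8 = 11011000 → 2-byte char #4 = D8 BB.
Offset 11: leading byte 0xE3 = 11100011 → 3-byte char #5 = E3 81 96.
Leading byte 0xE3 = 11100011 matches 1110xxxx → 3-byte sequence.
Byte 1: 0xE3 = 11100011, payload 0011 (4 bits).
Byte 2: 0x81 = 10000001 (10xxxxxx ✓), payload 000001.
Byte 3: 0x96 = 10010110 (10xxxxxx ✓), payload 010110.
Concatenate: 0011000001010110 = 0x3056 (16 bits → U+3056).

U+3056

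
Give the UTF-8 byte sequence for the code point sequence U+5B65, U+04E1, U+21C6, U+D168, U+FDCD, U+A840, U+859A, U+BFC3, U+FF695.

U+5B65: 3-byte form → E5 AD A5.
U+04E1: 2-byte form → D3 A1.
U+21C6: 3-byte form → E2 87 86.
U+D168: 3-byte form → ED 85 A8.
U+FDCD: 3-byte form → EF B7 8D.
U+A840: 3-byte form → EA A1 80.
U+859A: 3-byte form → E8 96 9A.
U+BFC3: 3-byte form → EB BF 83.
U+FF695: 4-byte form → F3 BF 9A 95.
Concatenated (27 bytes): E5 AD A5 D3 A1 E2 87 86 ED 85 A8 EF B7 8D EA A1 80 E8 96 9A EB BF 83 F3 BF 9A 95.

E5 AD A5 D3 A1 E2 87 86 ED 85 A8 EF B7 8D EA A1 80 E8 96 9A EB BF 83 F3 BF 9A 95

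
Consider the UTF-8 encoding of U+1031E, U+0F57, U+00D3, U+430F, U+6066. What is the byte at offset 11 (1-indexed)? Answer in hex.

1-indexed offset 11 is 0-indexed offset 10.
U+1031E → 4-byte form F0 90 8C 9E at offsets 0–3.
U+0F57 → 3-byte form E0 BD 97 at offsets 4–6.
U+00D3 → 2-byte form C3 93 at offsets 7–8.
U+430F → 3-byte form E4 8C 8F at offsets 9–11.
Offset 10 falls in char 4's range; it's byte 2 of E4 8C 8F = 0x8C.

0x8C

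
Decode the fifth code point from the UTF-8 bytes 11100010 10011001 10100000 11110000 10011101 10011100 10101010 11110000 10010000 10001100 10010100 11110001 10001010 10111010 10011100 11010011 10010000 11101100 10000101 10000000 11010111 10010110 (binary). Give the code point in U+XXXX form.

U+04D0

Offset 0: leading byte 0xE2 = 11100010 → 3-byte char #1 = E2 99 A0.
Offset 3: leading byte 0xF0 = 11110000 → 4-byte char #2 = F0 9D 9C AA.
Offset 7: leading byte 0xF0 = 11110000 → 4-byte char #3 = F0 90 8C 94.
Offset 11: leading byte 0xF1 = 11110001 → 4-byte char #4 = F1 8A BA 9C.
Offset 15: leading byte 0xD3 = 11010011 → 2-byte char #5 = D3 90.
Leading byte 0xD3 = 11010011 matches 110xxxxx → 2-byte sequence.
Byte 1: 0xD3 = 11010011, payload 10011 (5 bits).
Byte 2: 0x90 = 10010000 (10xxxxxx ✓), payload 010000.
Concatenate: 10011010000 = 0x4D0 (11 bits → U+04D0).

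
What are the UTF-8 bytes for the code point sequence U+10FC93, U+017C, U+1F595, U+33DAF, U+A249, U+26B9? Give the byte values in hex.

F4 8F B2 93 C5 BC F0 9F 96 95 F0 B3 B6 AF EA 89 89 E2 9A B9

U+10FC93: 4-byte form → F4 8F B2 93.
U+017C: 2-byte form → C5 BC.
U+1F595: 4-byte form → F0 9F 96 95.
U+33DAF: 4-byte form → F0 B3 B6 AF.
U+A249: 3-byte form → EA 89 89.
U+26B9: 3-byte form → E2 9A B9.
Concatenated (20 bytes): F4 8F B2 93 C5 BC F0 9F 96 95 F0 B3 B6 AF EA 89 89 E2 9A B9.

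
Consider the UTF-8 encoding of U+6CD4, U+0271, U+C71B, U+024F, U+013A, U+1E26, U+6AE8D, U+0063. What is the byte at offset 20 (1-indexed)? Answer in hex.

0x63

1-indexed offset 20 is 0-indexed offset 19.
U+6CD4 → 3-byte form E6 B3 94 at offsets 0–2.
U+0271 → 2-byte form C9 B1 at offsets 3–4.
U+C71B → 3-byte form EC 9C 9B at offsets 5–7.
U+024F → 2-byte form C9 8F at offsets 8–9.
U+013A → 2-byte form C4 BA at offsets 10–11.
U+1E26 → 3-byte form E1 B8 A6 at offsets 12–14.
U+6AE8D → 4-byte form F1 AA BA 8D at offsets 15–18.
U+0063 → 1-byte form 63 at offsets 19–19.
Offset 19 falls in char 8's range; it's byte 1 of 63 = 0x63.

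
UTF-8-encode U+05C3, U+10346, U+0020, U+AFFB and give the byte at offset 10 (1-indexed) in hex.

0xBB

1-indexed offset 10 is 0-indexed offset 9.
U+05C3 → 2-byte form D7 83 at offsets 0–1.
U+10346 → 4-byte form F0 90 8D 86 at offsets 2–5.
U+0020 → 1-byte form 20 at offsets 6–6.
U+AFFB → 3-byte form EA BF BB at offsets 7–9.
Offset 9 falls in char 4's range; it's byte 3 of EA BF BB = 0xBB.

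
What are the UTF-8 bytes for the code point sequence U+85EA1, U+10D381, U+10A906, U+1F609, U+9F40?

F2 85 BA A1 F4 8D 8E 81 F4 8A A4 86 F0 9F 98 89 E9 BD 80

U+85EA1: 4-byte form → F2 85 BA A1.
U+10D381: 4-byte form → F4 8D 8E 81.
U+10A906: 4-byte form → F4 8A A4 86.
U+1F609: 4-byte form → F0 9F 98 89.
U+9F40: 3-byte form → E9 BD 80.
Concatenated (19 bytes): F2 85 BA A1 F4 8D 8E 81 F4 8A A4 86 F0 9F 98 89 E9 BD 80.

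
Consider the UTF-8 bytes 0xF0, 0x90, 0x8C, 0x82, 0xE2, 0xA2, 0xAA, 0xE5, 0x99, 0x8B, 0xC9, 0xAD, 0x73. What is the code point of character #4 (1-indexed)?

U+026D

Offset 0: leading byte 0xF0 = 11110000 → 4-byte char #1 = F0 90 8C 82.
Offset 4: leading byte 0xE2 = 11100010 → 3-byte char #2 = E2 A2 AA.
Offset 7: leading byte 0xE5 = 11100101 → 3-byte char #3 = E5 99 8B.
Offset 10: leading byte 0xC9 = 11001001 → 2-byte char #4 = C9 AD.
Leading byte 0xC9 = 11001001 matches 110xxxxx → 2-byte sequence.
Byte 1: 0xC9 = 11001001, payload 01001 (5 bits).
Byte 2: 0xAD = 10101101 (10xxxxxx ✓), payload 101101.
Concatenate: 01001101101 = 0x26D (11 bits → U+026D).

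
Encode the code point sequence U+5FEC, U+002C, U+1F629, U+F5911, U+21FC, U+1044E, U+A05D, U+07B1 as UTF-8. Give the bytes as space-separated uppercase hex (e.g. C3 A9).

U+5FEC: 3-byte form → E5 BF AC.
U+002C: 1-byte form → 2C.
U+1F629: 4-byte form → F0 9F 98 A9.
U+F5911: 4-byte form → F3 B5 A4 91.
U+21FC: 3-byte form → E2 87 BC.
U+1044E: 4-byte form → F0 90 91 8E.
U+A05D: 3-byte form → EA 81 9D.
U+07B1: 2-byte form → DE B1.
Concatenated (24 bytes): E5 BF AC 2C F0 9F 98 A9 F3 B5 A4 91 E2 87 BC F0 90 91 8E EA 81 9D DE B1.

E5 BF AC 2C F0 9F 98 A9 F3 B5 A4 91 E2 87 BC F0 90 91 8E EA 81 9D DE B1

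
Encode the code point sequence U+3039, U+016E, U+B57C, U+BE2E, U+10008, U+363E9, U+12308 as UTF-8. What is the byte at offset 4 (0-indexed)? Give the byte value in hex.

0xAE

U+3039 → 3-byte form E3 80 B9 at offsets 0–2.
U+016E → 2-byte form C5 AE at offsets 3–4.
Offset 4 falls in char 2's range; it's byte 2 of C5 AE = 0xAE.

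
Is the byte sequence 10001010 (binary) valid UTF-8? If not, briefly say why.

invalid (continuation byte with no leading byte)

Byte 0x8A = 10001010 has the form 10xxxxxx — a continuation byte — but there is no preceding leading byte.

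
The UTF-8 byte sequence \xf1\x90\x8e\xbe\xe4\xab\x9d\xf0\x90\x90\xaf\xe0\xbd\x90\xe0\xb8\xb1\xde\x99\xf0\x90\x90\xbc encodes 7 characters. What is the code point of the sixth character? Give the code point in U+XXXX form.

Offset 0: leading byte 0xF1 = 11110001 → 4-byte char #1 = F1 90 8E BE.
Offset 4: leading byte 0xE4 = 11100100 → 3-byte char #2 = E4 AB 9D.
Offset 7: leading byte 0xF0 = 11110000 → 4-byte char #3 = F0 90 90 AF.
Offset 11: leading byte 0xE0 = 11100000 → 3-byte char #4 = E0 BD 90.
Offset 14: leading byte 0xE0 = 11100000 → 3-byte char #5 = E0 B8 B1.
Offset 17: leading byte 0xDE = 11011110 → 2-byte char #6 = DE 99.
Leading byte 0xDE = 11011110 matches 110xxxxx → 2-byte sequence.
Byte 1: 0xDE = 11011110, payload 11110 (5 bits).
Byte 2: 0x99 = 10011001 (10xxxxxx ✓), payload 011001.
Concatenate: 11110011001 = 0x799 (11 bits → U+0799).

U+0799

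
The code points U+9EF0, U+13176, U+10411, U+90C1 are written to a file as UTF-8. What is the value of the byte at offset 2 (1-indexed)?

1-indexed offset 2 is 0-indexed offset 1.
U+9EF0 → 3-byte form E9 BB B0 at offsets 0–2.
Offset 1 falls in char 1's range; it's byte 2 of E9 BB B0 = 0xBB.

0xBB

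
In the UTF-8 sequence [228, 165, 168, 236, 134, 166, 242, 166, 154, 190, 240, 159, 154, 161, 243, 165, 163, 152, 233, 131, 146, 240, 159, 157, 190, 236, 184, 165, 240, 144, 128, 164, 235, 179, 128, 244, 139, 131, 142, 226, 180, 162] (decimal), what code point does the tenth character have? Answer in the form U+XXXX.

U+BCC0

Offset 0: leading byte 0xE4 = 11100100 → 3-byte char #1 = E4 A5 A8.
Offset 3: leading byte 0xEC = 11101100 → 3-byte char #2 = EC 86 A6.
Offset 6: leading byte 0xF2 = 11110010 → 4-byte char #3 = F2 A6 9A BE.
Offset 10: leading byte 0xF0 = 11110000 → 4-byte char #4 = F0 9F 9A A1.
Offset 14: leading byte 0xF3 = 11110011 → 4-byte char #5 = F3 A5 A3 98.
Offset 18: leading byte 0xE9 = 11101001 → 3-byte char #6 = E9 83 92.
Offset 21: leading byte 0xF0 = 11110000 → 4-byte char #7 = F0 9F 9D BE.
Offset 25: leading byte 0xEC = 11101100 → 3-byte char #8 = EC B8 A5.
Offset 28: leading byte 0xF0 = 11110000 → 4-byte char #9 = F0 90 80 A4.
Offset 32: leading byte 0xEB = 11101011 → 3-byte char #10 = EB B3 80.
Leading byte 0xEB = 11101011 matches 1110xxxx → 3-byte sequence.
Byte 1: 0xEB = 11101011, payload 1011 (4 bits).
Byte 2: 0xB3 = 10110011 (10xxxxxx ✓), payload 110011.
Byte 3: 0x80 = 10000000 (10xxxxxx ✓), payload 000000.
Concatenate: 1011110011000000 = 0xBCC0 (16 bits → U+BCC0).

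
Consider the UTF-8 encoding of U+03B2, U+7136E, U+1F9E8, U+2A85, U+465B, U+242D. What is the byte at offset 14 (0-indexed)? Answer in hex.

0x99

U+03B2 → 2-byte form CE B2 at offsets 0–1.
U+7136E → 4-byte form F1 B1 8D AE at offsets 2–5.
U+1F9E8 → 4-byte form F0 9F A7 A8 at offsets 6–9.
U+2A85 → 3-byte form E2 AA 85 at offsets 10–12.
U+465B → 3-byte form E4 99 9B at offsets 13–15.
Offset 14 falls in char 5's range; it's byte 2 of E4 99 9B = 0x99.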